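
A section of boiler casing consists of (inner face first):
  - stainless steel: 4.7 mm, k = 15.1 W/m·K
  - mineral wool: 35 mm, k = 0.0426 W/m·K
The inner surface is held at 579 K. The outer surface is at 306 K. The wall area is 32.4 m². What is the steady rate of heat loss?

Model the wall as resistances in series:
R_stainless steel = L/(kA) = 0.0047/(15.1×32.4) = 9.607×10^-6 K/W
R_mineral wool = L/(kA) = 0.035/(0.0426×32.4) = 0.02536 K/W
R_total = 0.02537 K/W
Q = ΔT / R_total = 273 / 0.02537

Q ≈ 10800 W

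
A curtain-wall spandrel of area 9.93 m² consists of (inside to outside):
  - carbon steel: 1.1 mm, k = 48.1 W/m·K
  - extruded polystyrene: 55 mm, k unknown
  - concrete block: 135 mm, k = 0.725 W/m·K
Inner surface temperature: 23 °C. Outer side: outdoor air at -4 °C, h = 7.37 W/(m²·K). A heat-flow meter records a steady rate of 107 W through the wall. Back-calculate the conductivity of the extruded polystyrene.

k ≈ 0.0252 W/(m·K)

Using the resistance-network approach (series):
R_carbon steel = L/(kA) = 0.0011/(48.1×9.93) = 2.303×10^-6 K/W
R_concrete block = L/(kA) = 0.135/(0.725×9.93) = 0.01875 K/W
R_outer film = 1/(h_o·A) = 1/(7.37×9.93) = 0.01366 K/W
Sum of known resistances R_other = 0.03242 K/W
Total R = ΔT/Q = 27/107 = 0.2523 K/W
R_extruded polystyrene = R_total − R_other = 0.2199 K/W
k = L/(R·A) = 0.055/(0.2199×9.93)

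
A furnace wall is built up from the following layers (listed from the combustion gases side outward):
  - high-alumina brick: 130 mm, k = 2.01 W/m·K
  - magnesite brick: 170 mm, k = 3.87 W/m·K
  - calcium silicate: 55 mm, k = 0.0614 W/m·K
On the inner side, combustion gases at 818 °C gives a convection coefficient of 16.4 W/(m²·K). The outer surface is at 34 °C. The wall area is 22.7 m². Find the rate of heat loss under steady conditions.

Treating each layer as a thermal resistance in series:
R_inner film = 1/(h_i·A) = 1/(16.4×22.7) = 0.002686 K/W
R_high-alumina brick = L/(kA) = 0.13/(2.01×22.7) = 0.002849 K/W
R_magnesite brick = L/(kA) = 0.17/(3.87×22.7) = 0.001935 K/W
R_calcium silicate = L/(kA) = 0.055/(0.0614×22.7) = 0.03946 K/W
R_total = 0.04693 K/W
Q = ΔT / R_total = 784 / 0.04693

Q ≈ 16700 W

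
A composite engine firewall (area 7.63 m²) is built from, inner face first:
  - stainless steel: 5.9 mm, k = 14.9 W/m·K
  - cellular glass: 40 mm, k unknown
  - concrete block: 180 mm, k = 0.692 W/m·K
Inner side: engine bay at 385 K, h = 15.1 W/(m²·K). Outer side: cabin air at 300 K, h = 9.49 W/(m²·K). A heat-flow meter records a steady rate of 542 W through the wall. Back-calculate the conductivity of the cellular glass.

Model the wall as resistances in series:
R_inner film = 1/(h_i·A) = 1/(15.1×7.63) = 0.00868 K/W
R_stainless steel = L/(kA) = 0.0059/(14.9×7.63) = 5.19×10^-5 K/W
R_concrete block = L/(kA) = 0.18/(0.692×7.63) = 0.03409 K/W
R_outer film = 1/(h_o·A) = 1/(9.49×7.63) = 0.01381 K/W
Sum of known resistances R_other = 0.05663 K/W
Total R = ΔT/Q = 85/542 = 0.1568 K/W
R_cellular glass = R_total − R_other = 0.1002 K/W
k = L/(R·A) = 0.04/(0.1002×7.63)

k ≈ 0.0523 W/(m·K)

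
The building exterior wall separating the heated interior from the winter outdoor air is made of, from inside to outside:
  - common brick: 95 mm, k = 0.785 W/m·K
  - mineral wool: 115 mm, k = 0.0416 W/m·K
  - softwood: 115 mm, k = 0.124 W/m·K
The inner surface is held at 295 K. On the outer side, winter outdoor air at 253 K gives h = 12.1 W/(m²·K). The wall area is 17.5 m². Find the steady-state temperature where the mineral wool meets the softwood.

T ≈ 264 K

Using the resistance-network approach (series):
R_common brick = L/(kA) = 0.095/(0.785×17.5) = 0.006915 K/W
R_mineral wool = L/(kA) = 0.115/(0.0416×17.5) = 0.158 K/W
R_softwood = L/(kA) = 0.115/(0.124×17.5) = 0.053 K/W
R_outer film = 1/(h_o·A) = 1/(12.1×17.5) = 0.004723 K/W
R_total = 0.2226 K/W;  Q = ΔT/R_total = 42/0.2226 = 188.7 W
T_interface = T_inner − Q·ΣR(inner→interface) = 295 − 189×0.1649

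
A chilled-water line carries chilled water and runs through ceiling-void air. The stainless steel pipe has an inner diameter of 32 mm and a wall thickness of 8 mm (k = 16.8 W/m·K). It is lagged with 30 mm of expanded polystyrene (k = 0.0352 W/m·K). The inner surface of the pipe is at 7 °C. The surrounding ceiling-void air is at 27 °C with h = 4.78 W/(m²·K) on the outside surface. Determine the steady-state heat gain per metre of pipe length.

q′ ≈ 4.67 W/m

Radial resistances (cylindrical: R_cond = ln(r_o/r_i)/(2πkL), R_conv = 1/(h·2πrL)):
R_stainless steel pipe wall = ln(24/16)/(2π×16.8×1) = 0.003841 K/W
R_expanded polystyrene = ln(54/24)/(2π×0.0352×1) = 3.667 K/W
R_outer film = 1/(h_o·2πr_oL) = 1/(4.78×2π×0.054×1) = 0.6166 K/W
R_total = 4.287 K/W
Q = ΔT/R_total = 20/4.287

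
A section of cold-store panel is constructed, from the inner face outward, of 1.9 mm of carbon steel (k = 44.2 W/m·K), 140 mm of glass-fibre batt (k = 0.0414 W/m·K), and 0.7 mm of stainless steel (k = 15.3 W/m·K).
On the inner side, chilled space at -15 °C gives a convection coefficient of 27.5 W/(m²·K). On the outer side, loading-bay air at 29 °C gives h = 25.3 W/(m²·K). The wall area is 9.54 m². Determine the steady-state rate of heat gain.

Q ≈ 121 W

Treating each layer as a thermal resistance in series:
R_inner film = 1/(h_i·A) = 1/(27.5×9.54) = 0.003812 K/W
R_carbon steel = L/(kA) = 0.0019/(44.2×9.54) = 4.506×10^-6 K/W
R_glass-fibre batt = L/(kA) = 0.14/(0.0414×9.54) = 0.3545 K/W
R_stainless steel = L/(kA) = 0.0007/(15.3×9.54) = 4.796×10^-6 K/W
R_outer film = 1/(h_o·A) = 1/(25.3×9.54) = 0.004143 K/W
R_total = 0.3624 K/W
Q = ΔT / R_total = 44 / 0.3624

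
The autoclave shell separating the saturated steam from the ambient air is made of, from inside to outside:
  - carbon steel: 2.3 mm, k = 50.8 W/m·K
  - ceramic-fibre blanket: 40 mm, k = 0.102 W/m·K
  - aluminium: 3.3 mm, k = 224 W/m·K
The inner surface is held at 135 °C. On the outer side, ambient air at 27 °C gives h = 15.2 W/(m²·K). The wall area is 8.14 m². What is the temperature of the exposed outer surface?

T ≈ 42.5 °C

Series thermal resistances:
R_carbon steel = L/(kA) = 0.0023/(50.8×8.14) = 5.562×10^-6 K/W
R_ceramic-fibre blanket = L/(kA) = 0.04/(0.102×8.14) = 0.04818 K/W
R_aluminium = L/(kA) = 0.0033/(224×8.14) = 1.81×10^-6 K/W
R_outer film = 1/(h_o·A) = 1/(15.2×8.14) = 0.008082 K/W
R_total = 0.05627 K/W;  Q = ΔT/R_total = 108/0.05627 = 1919 W
T_interface = T_inner − Q·ΣR(inner→interface) = 135 − 1920×0.04818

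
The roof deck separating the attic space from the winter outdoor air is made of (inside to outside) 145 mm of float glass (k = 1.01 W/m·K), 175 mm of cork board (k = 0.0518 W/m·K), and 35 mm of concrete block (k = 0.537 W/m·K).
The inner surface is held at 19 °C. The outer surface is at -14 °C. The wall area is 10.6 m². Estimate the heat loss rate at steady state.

Q ≈ 97.5 W

Treating each layer as a thermal resistance in series:
R_float glass = L/(kA) = 0.145/(1.01×10.6) = 0.01354 K/W
R_cork board = L/(kA) = 0.175/(0.0518×10.6) = 0.3187 K/W
R_concrete block = L/(kA) = 0.035/(0.537×10.6) = 0.006149 K/W
R_total = 0.3384 K/W
Q = ΔT / R_total = 33 / 0.3384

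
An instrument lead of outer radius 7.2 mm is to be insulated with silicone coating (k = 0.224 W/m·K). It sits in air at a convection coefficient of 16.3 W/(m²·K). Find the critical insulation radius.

For a cylinder r_cr = k/h = 0.224/16.3
r_cr = 13.7 mm; since the bare radius (7.2 mm) is below r_cr, adding a thin layer of insulation will *increase* heat loss.

r_cr ≈ 13.7 mm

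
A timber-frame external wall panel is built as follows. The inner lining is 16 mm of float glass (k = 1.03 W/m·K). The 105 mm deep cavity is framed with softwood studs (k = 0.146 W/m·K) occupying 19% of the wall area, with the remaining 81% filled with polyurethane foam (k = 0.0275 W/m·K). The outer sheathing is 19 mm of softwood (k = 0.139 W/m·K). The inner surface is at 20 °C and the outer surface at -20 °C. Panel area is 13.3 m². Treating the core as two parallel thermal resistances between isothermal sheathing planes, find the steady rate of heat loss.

Sheathing layers in series; stud and cavity paths in parallel between them.
R_inner = 0.016/(1.03×13.3) = 0.001168 K/W
R_stud  = 0.105/(0.146×0.19×13.3) = 0.2846 K/W
R_cav   = 0.105/(0.0275×0.81×13.3) = 0.3544 K/W
1/R_core = 1/R_stud + 1/R_cav → R_core = 0.1578 K/W
R_outer = 0.019/(0.139×13.3) = 0.01028 K/W
R_total = 0.1693 K/W
Q = ΔT/R_total = 40/0.1693

Q ≈ 236 W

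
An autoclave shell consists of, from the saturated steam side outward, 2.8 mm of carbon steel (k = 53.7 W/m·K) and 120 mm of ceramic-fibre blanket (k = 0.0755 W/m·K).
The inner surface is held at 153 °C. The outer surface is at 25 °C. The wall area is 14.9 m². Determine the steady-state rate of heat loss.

Q ≈ 1200 W

Series thermal resistances:
R_carbon steel = L/(kA) = 0.0028/(53.7×14.9) = 3.499×10^-6 K/W
R_ceramic-fibre blanket = L/(kA) = 0.12/(0.0755×14.9) = 0.1067 K/W
R_total = 0.1067 K/W
Q = ΔT / R_total = 128 / 0.1067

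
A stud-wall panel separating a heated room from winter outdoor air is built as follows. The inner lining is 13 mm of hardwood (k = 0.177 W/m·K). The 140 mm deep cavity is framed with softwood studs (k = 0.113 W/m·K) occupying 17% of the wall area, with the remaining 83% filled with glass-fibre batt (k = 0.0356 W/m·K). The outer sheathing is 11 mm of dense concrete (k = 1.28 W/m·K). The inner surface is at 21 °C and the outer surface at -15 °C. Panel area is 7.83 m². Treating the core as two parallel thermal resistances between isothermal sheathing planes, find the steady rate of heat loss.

Q ≈ 95.4 W

Sheathing layers in series; stud and cavity paths in parallel between them.
R_inner = 0.013/(0.177×7.83) = 0.00938 K/W
R_stud  = 0.14/(0.113×0.17×7.83) = 0.9308 K/W
R_cav   = 0.14/(0.0356×0.83×7.83) = 0.6051 K/W
1/R_core = 1/R_stud + 1/R_cav → R_core = 0.3667 K/W
R_outer = 0.011/(1.28×7.83) = 0.001098 K/W
R_total = 0.3772 K/W
Q = ΔT/R_total = 36/0.3772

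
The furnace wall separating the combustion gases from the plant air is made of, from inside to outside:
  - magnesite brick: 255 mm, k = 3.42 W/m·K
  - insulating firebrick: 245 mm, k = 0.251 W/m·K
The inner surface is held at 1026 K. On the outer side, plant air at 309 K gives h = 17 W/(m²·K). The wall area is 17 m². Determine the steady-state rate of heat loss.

Treating each layer as a thermal resistance in series:
R_magnesite brick = L/(kA) = 0.255/(3.42×17) = 0.004386 K/W
R_insulating firebrick = L/(kA) = 0.245/(0.251×17) = 0.05742 K/W
R_outer film = 1/(h_o·A) = 1/(17×17) = 0.00346 K/W
R_total = 0.06526 K/W
Q = ΔT / R_total = 717 / 0.06526

Q ≈ 11000 W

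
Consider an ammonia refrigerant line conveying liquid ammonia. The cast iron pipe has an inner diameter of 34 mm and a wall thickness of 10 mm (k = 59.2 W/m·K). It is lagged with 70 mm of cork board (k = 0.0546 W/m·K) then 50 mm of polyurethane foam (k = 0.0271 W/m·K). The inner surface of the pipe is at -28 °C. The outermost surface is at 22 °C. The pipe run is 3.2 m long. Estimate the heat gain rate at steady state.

Q ≈ 25.9 W

Radial resistances (cylindrical: R_cond = ln(r_o/r_i)/(2πkL), R_conv = 1/(h·2πrL)):
R_cast iron pipe wall = ln(27/17)/(2π×59.2×3.2) = 3.887×10^-4 K/W
R_cork board = ln(97/27)/(2π×0.0546×3.2) = 1.165 K/W
R_polyurethane foam = ln(147/97)/(2π×0.0271×3.2) = 0.763 K/W
R_total = 1.928 K/W
Q = ΔT/R_total = 50/1.928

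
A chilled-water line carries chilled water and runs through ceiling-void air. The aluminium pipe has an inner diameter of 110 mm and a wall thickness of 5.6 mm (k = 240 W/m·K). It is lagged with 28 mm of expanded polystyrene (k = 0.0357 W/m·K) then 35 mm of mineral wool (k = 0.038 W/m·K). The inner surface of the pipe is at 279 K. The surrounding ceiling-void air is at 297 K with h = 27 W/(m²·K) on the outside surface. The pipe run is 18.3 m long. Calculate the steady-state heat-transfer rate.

Cylindrical conduction, so R = ln(r₂/r₁)/(2πkL) per layer, in series:
R_aluminium pipe wall = ln(60.6/55)/(2π×240×18.3) = 3.514×10^-6 K/W
R_expanded polystyrene = ln(88.6/60.6)/(2π×0.0357×18.3) = 0.09253 K/W
R_mineral wool = ln(123.6/88.6)/(2π×0.038×18.3) = 0.07619 K/W
R_outer film = 1/(h_o·2πr_oL) = 1/(27×2π×0.1236×18.3) = 0.002606 K/W
R_total = 0.1713 K/W
Q = ΔT/R_total = 18/0.1713

Q ≈ 105 W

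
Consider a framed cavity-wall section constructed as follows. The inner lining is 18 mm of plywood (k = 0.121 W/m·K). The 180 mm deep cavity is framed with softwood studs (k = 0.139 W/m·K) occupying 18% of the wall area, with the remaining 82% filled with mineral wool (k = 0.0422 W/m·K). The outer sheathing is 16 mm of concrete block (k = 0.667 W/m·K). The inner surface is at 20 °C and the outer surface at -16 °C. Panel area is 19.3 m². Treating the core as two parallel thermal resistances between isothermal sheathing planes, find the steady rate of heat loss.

Q ≈ 218 W

Sheathing layers in series; stud and cavity paths in parallel between them.
R_inner = 0.018/(0.121×19.3) = 0.007708 K/W
R_stud  = 0.18/(0.139×0.18×19.3) = 0.3728 K/W
R_cav   = 0.18/(0.0422×0.82×19.3) = 0.2695 K/W
1/R_core = 1/R_stud + 1/R_cav → R_core = 0.1564 K/W
R_outer = 0.016/(0.667×19.3) = 0.001243 K/W
R_total = 0.1654 K/W
Q = ΔT/R_total = 36/0.1654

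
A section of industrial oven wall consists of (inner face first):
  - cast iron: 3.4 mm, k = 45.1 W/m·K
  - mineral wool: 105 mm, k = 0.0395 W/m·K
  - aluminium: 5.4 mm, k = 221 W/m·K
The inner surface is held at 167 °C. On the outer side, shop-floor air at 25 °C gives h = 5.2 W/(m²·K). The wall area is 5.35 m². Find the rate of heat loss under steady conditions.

Treating each layer as a thermal resistance in series:
R_cast iron = L/(kA) = 0.0034/(45.1×5.35) = 1.409×10^-5 K/W
R_mineral wool = L/(kA) = 0.105/(0.0395×5.35) = 0.4969 K/W
R_aluminium = L/(kA) = 0.0054/(221×5.35) = 4.567×10^-6 K/W
R_outer film = 1/(h_o·A) = 1/(5.2×5.35) = 0.03595 K/W
R_total = 0.5328 K/W
Q = ΔT / R_total = 142 / 0.5328

Q ≈ 267 W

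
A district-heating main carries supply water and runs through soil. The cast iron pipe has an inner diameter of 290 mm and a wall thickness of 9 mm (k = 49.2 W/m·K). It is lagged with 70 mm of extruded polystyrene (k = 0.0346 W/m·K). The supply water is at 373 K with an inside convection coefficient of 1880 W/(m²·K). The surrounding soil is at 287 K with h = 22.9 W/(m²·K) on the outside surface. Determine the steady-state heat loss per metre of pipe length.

Per-layer cylindrical resistances, series-summed:
R_inner film = 1/(h_i·2πr₁L) = 1/(1880×2π×0.145×1) = 5.838×10^-4 K/W
R_cast iron pipe wall = ln(154/145)/(2π×49.2×1) = 1.948×10^-4 K/W
R_extruded polystyrene = ln(224/154)/(2π×0.0346×1) = 1.724 K/W
R_outer film = 1/(h_o·2πr_oL) = 1/(22.9×2π×0.224×1) = 0.03103 K/W
R_total = 1.755 K/W
Q = ΔT/R_total = 86/1.755

q′ ≈ 49 W/m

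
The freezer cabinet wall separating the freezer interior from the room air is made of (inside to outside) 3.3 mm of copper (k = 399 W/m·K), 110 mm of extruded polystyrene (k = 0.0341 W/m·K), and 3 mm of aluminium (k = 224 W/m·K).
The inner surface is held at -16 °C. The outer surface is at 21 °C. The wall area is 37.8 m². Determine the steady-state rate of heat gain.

Q ≈ 434 W

Treating each layer as a thermal resistance in series:
R_copper = L/(kA) = 0.0033/(399×37.8) = 2.188×10^-7 K/W
R_extruded polystyrene = L/(kA) = 0.11/(0.0341×37.8) = 0.08534 K/W
R_aluminium = L/(kA) = 0.003/(224×37.8) = 3.543×10^-7 K/W
R_total = 0.08534 K/W
Q = ΔT / R_total = 37 / 0.08534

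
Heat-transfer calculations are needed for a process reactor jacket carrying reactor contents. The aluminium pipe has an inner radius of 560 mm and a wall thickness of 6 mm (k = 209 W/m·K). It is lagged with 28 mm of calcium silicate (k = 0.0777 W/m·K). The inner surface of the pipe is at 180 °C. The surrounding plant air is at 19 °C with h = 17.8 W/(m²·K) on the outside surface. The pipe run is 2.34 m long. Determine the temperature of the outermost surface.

T ≈ 40.3 °C

Per-layer cylindrical resistances, series-summed:
R_aluminium pipe wall = ln(566/560)/(2π×209×2.34) = 3.468×10^-6 K/W
R_calcium silicate = ln(594/566)/(2π×0.0777×2.34) = 0.04227 K/W
R_outer film = 1/(h_o·2πr_oL) = 1/(17.8×2π×0.594×2.34) = 0.006433 K/W
R_total = 0.0487 K/W
Q = ΔT/R_total = 161/0.0487
Q = 3310 W
T_interface = T_inner − Q·ΣR(inner→interface) = 180 − 3310×0.04227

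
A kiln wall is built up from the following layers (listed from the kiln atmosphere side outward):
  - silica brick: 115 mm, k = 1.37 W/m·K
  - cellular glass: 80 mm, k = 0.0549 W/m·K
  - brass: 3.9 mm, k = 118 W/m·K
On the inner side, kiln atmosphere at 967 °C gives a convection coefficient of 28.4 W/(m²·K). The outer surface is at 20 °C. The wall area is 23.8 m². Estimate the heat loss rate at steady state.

Using the resistance-network approach (series):
R_inner film = 1/(h_i·A) = 1/(28.4×23.8) = 0.001479 K/W
R_silica brick = L/(kA) = 0.115/(1.37×23.8) = 0.003527 K/W
R_cellular glass = L/(kA) = 0.08/(0.0549×23.8) = 0.06123 K/W
R_brass = L/(kA) = 0.0039/(118×23.8) = 1.389×10^-6 K/W
R_total = 0.06623 K/W
Q = ΔT / R_total = 947 / 0.06623

Q ≈ 14300 W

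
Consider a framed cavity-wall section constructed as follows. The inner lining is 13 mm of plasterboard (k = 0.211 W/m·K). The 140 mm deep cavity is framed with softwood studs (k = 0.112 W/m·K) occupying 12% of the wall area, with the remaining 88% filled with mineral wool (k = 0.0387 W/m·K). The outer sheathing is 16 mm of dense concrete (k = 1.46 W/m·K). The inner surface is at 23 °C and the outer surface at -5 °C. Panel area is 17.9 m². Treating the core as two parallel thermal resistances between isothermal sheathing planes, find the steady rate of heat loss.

Sheathing layers in series; stud and cavity paths in parallel between them.
R_inner = 0.013/(0.211×17.9) = 0.003442 K/W
R_stud  = 0.14/(0.112×0.12×17.9) = 0.5819 K/W
R_cav   = 0.14/(0.0387×0.88×17.9) = 0.2297 K/W
1/R_core = 1/R_stud + 1/R_cav → R_core = 0.1647 K/W
R_outer = 0.016/(1.46×17.9) = 6.122×10^-4 K/W
R_total = 0.1687 K/W
Q = ΔT/R_total = 28/0.1687

Q ≈ 166 W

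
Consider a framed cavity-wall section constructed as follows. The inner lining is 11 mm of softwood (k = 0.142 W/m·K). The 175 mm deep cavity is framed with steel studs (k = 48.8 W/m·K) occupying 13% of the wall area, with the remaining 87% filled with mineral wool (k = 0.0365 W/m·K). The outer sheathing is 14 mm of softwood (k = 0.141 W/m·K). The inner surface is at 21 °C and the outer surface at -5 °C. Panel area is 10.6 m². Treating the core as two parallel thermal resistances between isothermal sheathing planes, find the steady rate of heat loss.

Sheathing layers in series; stud and cavity paths in parallel between them.
R_inner = 0.011/(0.142×10.6) = 0.007308 K/W
R_stud  = 0.175/(48.8×0.13×10.6) = 0.002602 K/W
R_cav   = 0.175/(0.0365×0.87×10.6) = 0.5199 K/W
1/R_core = 1/R_stud + 1/R_cav → R_core = 0.002589 K/W
R_outer = 0.014/(0.141×10.6) = 0.009367 K/W
R_total = 0.01926 K/W
Q = ΔT/R_total = 26/0.01926

Q ≈ 1350 W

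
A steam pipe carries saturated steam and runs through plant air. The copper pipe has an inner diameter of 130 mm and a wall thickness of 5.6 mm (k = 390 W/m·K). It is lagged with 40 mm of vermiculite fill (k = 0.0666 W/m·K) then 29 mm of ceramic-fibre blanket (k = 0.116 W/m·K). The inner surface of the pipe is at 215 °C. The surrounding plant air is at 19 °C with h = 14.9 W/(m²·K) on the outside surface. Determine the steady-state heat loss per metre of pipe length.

Treating each annulus and film as a series resistance:
R_copper pipe wall = ln(70.6/65)/(2π×390×1) = 3.373×10^-5 K/W
R_vermiculite fill = ln(110.6/70.6)/(2π×0.0666×1) = 1.073 K/W
R_ceramic-fibre blanket = ln(139.6/110.6)/(2π×0.116×1) = 0.3195 K/W
R_outer film = 1/(h_o·2πr_oL) = 1/(14.9×2π×0.1396×1) = 0.07652 K/W
R_total = 1.469 K/W
Q = ΔT/R_total = 196/1.469

q′ ≈ 133 W/m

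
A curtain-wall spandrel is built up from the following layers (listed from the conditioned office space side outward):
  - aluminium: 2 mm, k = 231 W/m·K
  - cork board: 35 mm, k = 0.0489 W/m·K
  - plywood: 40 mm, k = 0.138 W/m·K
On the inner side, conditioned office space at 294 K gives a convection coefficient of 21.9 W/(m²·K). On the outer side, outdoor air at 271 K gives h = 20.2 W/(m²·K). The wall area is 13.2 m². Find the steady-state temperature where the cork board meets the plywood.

T ≈ 278 K

Treating each layer as a thermal resistance in series:
R_inner film = 1/(h_i·A) = 1/(21.9×13.2) = 0.003459 K/W
R_aluminium = L/(kA) = 0.002/(231×13.2) = 6.559×10^-7 K/W
R_cork board = L/(kA) = 0.035/(0.0489×13.2) = 0.05422 K/W
R_plywood = L/(kA) = 0.04/(0.138×13.2) = 0.02196 K/W
R_outer film = 1/(h_o·A) = 1/(20.2×13.2) = 0.00375 K/W
R_total = 0.08339 K/W;  Q = ΔT/R_total = 23/0.08339 = 275.8 W
T_interface = T_inner − Q·ΣR(inner→interface) = 294 − 276×0.05768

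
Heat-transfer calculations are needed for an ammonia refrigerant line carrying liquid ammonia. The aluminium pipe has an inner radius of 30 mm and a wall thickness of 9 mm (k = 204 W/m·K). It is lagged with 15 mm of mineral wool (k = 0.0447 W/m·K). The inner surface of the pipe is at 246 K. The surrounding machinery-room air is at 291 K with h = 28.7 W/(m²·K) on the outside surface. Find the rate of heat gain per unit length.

q′ ≈ 35.7 W/m

Per-layer cylindrical resistances, series-summed:
R_aluminium pipe wall = ln(39/30)/(2π×204×1) = 2.047×10^-4 K/W
R_mineral wool = ln(54/39)/(2π×0.0447×1) = 1.159 K/W
R_outer film = 1/(h_o·2πr_oL) = 1/(28.7×2π×0.054×1) = 0.1027 K/W
R_total = 1.262 K/W
Q = ΔT/R_total = 45/1.262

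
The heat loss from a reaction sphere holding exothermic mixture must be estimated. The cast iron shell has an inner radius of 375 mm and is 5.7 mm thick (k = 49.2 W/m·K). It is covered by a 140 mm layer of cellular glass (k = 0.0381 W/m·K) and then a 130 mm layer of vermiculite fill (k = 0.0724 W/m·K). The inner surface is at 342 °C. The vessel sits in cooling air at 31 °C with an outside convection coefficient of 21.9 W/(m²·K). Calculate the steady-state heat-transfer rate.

Q ≈ 163 W

Each spherical layer contributes R = (1/r_i − 1/r_o)/(4πk):
R_cast iron shell = (1/0.375 − 1/0.3807)/(4π×49.2) = 6.458×10^-5 K/W
R_cellular glass = (1/0.3807 − 1/0.5207)/(4π×0.0381) = 1.475 K/W
R_vermiculite fill = (1/0.5207 − 1/0.6507)/(4π×0.0724) = 0.4217 K/W
R_outer film = 1/(h·4πr_o²) = 1/(21.9×4π×0.6507²) = 0.008582 K/W
R_total = 1.905 K/W
Q = ΔT/R_total = 311/1.905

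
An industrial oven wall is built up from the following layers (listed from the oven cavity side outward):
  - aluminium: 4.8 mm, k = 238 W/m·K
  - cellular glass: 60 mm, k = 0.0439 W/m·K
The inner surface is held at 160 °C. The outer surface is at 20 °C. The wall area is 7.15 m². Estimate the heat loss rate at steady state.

Thermal resistances in series:
R_aluminium = L/(kA) = 0.0048/(238×7.15) = 2.821×10^-6 K/W
R_cellular glass = L/(kA) = 0.06/(0.0439×7.15) = 0.1912 K/W
R_total = 0.1912 K/W
Q = ΔT / R_total = 140 / 0.1912

Q ≈ 732 W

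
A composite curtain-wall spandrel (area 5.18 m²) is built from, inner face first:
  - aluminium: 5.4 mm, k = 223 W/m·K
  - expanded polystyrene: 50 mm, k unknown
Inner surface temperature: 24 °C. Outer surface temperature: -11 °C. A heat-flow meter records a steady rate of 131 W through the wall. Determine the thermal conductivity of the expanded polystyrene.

k ≈ 0.0361 W/(m·K)

Model the wall as resistances in series:
R_aluminium = L/(kA) = 0.0054/(223×5.18) = 4.675×10^-6 K/W
Sum of known resistances R_other = 4.675×10^-6 K/W
Total R = ΔT/Q = 35/131 = 0.2672 K/W
R_expanded polystyrene = R_total − R_other = 0.2672 K/W
k = L/(R·A) = 0.05/(0.2672×5.18)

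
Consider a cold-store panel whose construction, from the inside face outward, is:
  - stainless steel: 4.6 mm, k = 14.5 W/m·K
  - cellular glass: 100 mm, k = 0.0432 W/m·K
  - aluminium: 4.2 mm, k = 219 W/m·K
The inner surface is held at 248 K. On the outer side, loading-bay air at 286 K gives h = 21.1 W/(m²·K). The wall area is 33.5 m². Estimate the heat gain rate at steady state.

Q ≈ 539 W

Treating each layer as a thermal resistance in series:
R_stainless steel = L/(kA) = 0.0046/(14.5×33.5) = 9.47×10^-6 K/W
R_cellular glass = L/(kA) = 0.1/(0.0432×33.5) = 0.0691 K/W
R_aluminium = L/(kA) = 0.0042/(219×33.5) = 5.725×10^-7 K/W
R_outer film = 1/(h_o·A) = 1/(21.1×33.5) = 0.001415 K/W
R_total = 0.07052 K/W
Q = ΔT / R_total = 38 / 0.07052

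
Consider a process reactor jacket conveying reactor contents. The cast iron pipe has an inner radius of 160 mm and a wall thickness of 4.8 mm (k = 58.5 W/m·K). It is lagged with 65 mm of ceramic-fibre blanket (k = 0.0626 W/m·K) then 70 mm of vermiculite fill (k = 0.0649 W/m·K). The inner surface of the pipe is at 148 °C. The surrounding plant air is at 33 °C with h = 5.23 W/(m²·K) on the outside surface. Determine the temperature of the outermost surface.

T ≈ 40.3 °C

Per-layer cylindrical resistances, series-summed:
R_cast iron pipe wall = ln(164.8/160)/(2π×58.5×1) = 8.042×10^-5 K/W
R_ceramic-fibre blanket = ln(229.8/164.8)/(2π×0.0626×1) = 0.8453 K/W
R_vermiculite fill = ln(299.8/229.8)/(2π×0.0649×1) = 0.6521 K/W
R_outer film = 1/(h_o·2πr_oL) = 1/(5.23×2π×0.2998×1) = 0.1015 K/W
R_total = 1.599 K/W
Q = ΔT/R_total = 115/1.599
Q = 71.9 W/m
T_interface = T_inner − Q·ΣR(inner→interface) = 148 − 71.9×1.497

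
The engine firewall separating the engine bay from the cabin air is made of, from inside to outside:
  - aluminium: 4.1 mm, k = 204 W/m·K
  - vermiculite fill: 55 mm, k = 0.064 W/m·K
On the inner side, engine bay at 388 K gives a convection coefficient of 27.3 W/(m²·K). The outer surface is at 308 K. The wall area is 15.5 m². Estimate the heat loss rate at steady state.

Treating each layer as a thermal resistance in series:
R_inner film = 1/(h_i·A) = 1/(27.3×15.5) = 0.002363 K/W
R_aluminium = L/(kA) = 0.0041/(204×15.5) = 1.297×10^-6 K/W
R_vermiculite fill = L/(kA) = 0.055/(0.064×15.5) = 0.05544 K/W
R_total = 0.05781 K/W
Q = ΔT / R_total = 80 / 0.05781

Q ≈ 1380 W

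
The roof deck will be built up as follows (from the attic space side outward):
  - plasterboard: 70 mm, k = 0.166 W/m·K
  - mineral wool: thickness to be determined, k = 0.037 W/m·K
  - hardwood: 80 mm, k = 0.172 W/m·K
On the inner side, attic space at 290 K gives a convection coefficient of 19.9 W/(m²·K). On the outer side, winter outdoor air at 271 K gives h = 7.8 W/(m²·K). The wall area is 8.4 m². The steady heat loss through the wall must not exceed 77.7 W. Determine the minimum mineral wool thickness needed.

L ≈ 36.6 mm

Model the wall as resistances in series:
R_inner film = 1/(h_i·A) = 1/(19.9×8.4) = 0.005982 K/W
R_plasterboard = L/(kA) = 0.07/(0.166×8.4) = 0.0502 K/W
R_hardwood = L/(kA) = 0.08/(0.172×8.4) = 0.05537 K/W
R_outer film = 1/(h_o·A) = 1/(7.8×8.4) = 0.01526 K/W
Sum of the known resistances R_other = 0.1268 K/W
Required total resistance R_tot = ΔT/Q_allow = 19/77.7 = 0.2445 K/W
R_mineral wool = R_tot − R_other = 0.1177 K/W
L = R·k·A = 0.1177×0.037×8.4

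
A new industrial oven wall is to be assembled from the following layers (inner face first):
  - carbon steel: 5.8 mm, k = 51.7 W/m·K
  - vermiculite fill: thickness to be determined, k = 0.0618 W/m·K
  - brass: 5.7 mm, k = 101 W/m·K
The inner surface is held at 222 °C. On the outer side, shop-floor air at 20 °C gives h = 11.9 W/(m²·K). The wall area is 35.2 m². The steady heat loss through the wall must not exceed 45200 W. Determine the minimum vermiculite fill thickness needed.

Treating each layer as a thermal resistance in series:
R_carbon steel = L/(kA) = 0.0058/(51.7×35.2) = 3.187×10^-6 K/W
R_brass = L/(kA) = 0.0057/(101×35.2) = 1.603×10^-6 K/W
R_outer film = 1/(h_o·A) = 1/(11.9×35.2) = 0.002387 K/W
Sum of the known resistances R_other = 0.002392 K/W
Required total resistance R_tot = ΔT/Q_allow = 202/45200 = 0.004469 K/W
R_vermiculite fill = R_tot − R_other = 0.002077 K/W
L = R·k·A = 0.002077×0.0618×35.2

L ≈ 4.52 mm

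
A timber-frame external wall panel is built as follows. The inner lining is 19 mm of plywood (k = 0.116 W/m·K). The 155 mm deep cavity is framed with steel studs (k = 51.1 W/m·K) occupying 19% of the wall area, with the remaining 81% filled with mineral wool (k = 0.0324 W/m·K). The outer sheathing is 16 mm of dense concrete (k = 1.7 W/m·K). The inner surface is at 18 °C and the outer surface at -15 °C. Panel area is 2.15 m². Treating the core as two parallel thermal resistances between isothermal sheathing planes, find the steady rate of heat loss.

Q ≈ 375 W

Sheathing layers in series; stud and cavity paths in parallel between them.
R_inner = 0.019/(0.116×2.15) = 0.07618 K/W
R_stud  = 0.155/(51.1×0.19×2.15) = 0.007425 K/W
R_cav   = 0.155/(0.0324×0.81×2.15) = 2.747 K/W
1/R_core = 1/R_stud + 1/R_cav → R_core = 0.007405 K/W
R_outer = 0.016/(1.7×2.15) = 0.004378 K/W
R_total = 0.08797 K/W
Q = ΔT/R_total = 33/0.08797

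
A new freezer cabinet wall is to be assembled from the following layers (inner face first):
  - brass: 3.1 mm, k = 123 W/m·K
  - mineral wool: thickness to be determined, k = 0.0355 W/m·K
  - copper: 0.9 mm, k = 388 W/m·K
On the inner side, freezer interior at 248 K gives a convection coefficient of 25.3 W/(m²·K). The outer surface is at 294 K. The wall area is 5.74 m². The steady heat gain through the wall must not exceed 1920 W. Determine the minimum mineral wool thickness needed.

Treating each layer as a thermal resistance in series:
R_inner film = 1/(h_i·A) = 1/(25.3×5.74) = 0.006886 K/W
R_brass = L/(kA) = 0.0031/(123×5.74) = 4.391×10^-6 K/W
R_copper = L/(kA) = 0.0009/(388×5.74) = 4.041×10^-7 K/W
Sum of the known resistances R_other = 0.006891 K/W
Required total resistance R_tot = ΔT/Q_allow = 46/1920 = 0.02396 K/W
R_mineral wool = R_tot − R_other = 0.01707 K/W
L = R·k·A = 0.01707×0.0355×5.74

L ≈ 3.48 mm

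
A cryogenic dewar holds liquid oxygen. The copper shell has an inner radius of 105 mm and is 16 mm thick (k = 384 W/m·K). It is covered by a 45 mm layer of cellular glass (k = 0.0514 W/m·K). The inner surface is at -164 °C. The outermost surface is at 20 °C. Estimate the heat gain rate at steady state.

Each spherical layer contributes R = (1/r_i − 1/r_o)/(4πk):
R_copper shell = (1/0.105 − 1/0.121)/(4π×384) = 2.61×10^-4 K/W
R_cellular glass = (1/0.121 − 1/0.166)/(4π×0.0514) = 3.469 K/W
R_total = 3.469 K/W
Q = ΔT/R_total = 184/3.469

Q ≈ 53 W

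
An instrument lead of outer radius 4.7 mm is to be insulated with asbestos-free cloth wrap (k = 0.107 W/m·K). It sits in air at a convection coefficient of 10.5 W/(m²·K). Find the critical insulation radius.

For a cylinder r_cr = k/h = 0.107/10.5
r_cr = 10.2 mm; since the bare radius (4.7 mm) is below r_cr, adding a thin layer of insulation will *increase* heat loss.

r_cr ≈ 10.2 mm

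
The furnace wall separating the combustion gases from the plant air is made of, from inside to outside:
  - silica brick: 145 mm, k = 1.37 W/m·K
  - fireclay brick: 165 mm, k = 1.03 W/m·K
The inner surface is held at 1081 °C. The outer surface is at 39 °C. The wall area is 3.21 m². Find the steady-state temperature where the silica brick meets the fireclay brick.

T ≈ 666 °C

Using the resistance-network approach (series):
R_silica brick = L/(kA) = 0.145/(1.37×3.21) = 0.03297 K/W
R_fireclay brick = L/(kA) = 0.165/(1.03×3.21) = 0.0499 K/W
R_total = 0.08288 K/W;  Q = ΔT/R_total = 1042/0.08288 = 12570 W
T_interface = T_inner − Q·ΣR(inner→interface) = 1081 − 12600×0.03297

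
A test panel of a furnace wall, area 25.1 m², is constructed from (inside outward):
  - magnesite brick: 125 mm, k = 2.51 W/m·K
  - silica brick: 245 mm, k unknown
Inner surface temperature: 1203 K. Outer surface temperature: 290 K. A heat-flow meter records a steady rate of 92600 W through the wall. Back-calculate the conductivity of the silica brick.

Treating each layer as a thermal resistance in series:
R_magnesite brick = L/(kA) = 0.125/(2.51×25.1) = 0.001984 K/W
Sum of known resistances R_other = 0.001984 K/W
Total R = ΔT/Q = 913/92600 = 0.00986 K/W
R_silica brick = R_total − R_other = 0.007876 K/W
k = L/(R·A) = 0.245/(0.007876×25.1)

k ≈ 1.24 W/(m·K)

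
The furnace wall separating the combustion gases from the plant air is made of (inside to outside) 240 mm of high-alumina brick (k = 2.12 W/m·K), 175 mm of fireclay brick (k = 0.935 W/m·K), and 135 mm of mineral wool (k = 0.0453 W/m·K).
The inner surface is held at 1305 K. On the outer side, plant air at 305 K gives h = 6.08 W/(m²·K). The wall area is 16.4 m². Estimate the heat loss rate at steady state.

Using the resistance-network approach (series):
R_high-alumina brick = L/(kA) = 0.24/(2.12×16.4) = 0.006903 K/W
R_fireclay brick = L/(kA) = 0.175/(0.935×16.4) = 0.01141 K/W
R_mineral wool = L/(kA) = 0.135/(0.0453×16.4) = 0.1817 K/W
R_outer film = 1/(h_o·A) = 1/(6.08×16.4) = 0.01003 K/W
R_total = 0.2101 K/W
Q = ΔT / R_total = 1000 / 0.2101

Q ≈ 4760 W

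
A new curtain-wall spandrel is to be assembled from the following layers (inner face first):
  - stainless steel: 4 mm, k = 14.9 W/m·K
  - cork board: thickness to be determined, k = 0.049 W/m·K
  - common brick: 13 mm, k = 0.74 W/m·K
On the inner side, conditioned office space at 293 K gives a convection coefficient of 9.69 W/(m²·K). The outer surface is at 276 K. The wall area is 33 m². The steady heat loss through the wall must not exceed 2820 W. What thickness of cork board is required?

L ≈ 3.82 mm

Thermal resistances in series:
R_inner film = 1/(h_i·A) = 1/(9.69×33) = 0.003127 K/W
R_stainless steel = L/(kA) = 0.004/(14.9×33) = 8.135×10^-6 K/W
R_common brick = L/(kA) = 0.013/(0.74×33) = 5.324×10^-4 K/W
Sum of the known resistances R_other = 0.003668 K/W
Required total resistance R_tot = ΔT/Q_allow = 17/2820 = 0.006028 K/W
R_cork board = R_tot − R_other = 0.002361 K/W
L = R·k·A = 0.002361×0.049×33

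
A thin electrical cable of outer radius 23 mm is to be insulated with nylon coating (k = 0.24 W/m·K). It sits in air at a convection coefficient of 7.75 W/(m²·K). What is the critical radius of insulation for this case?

r_cr ≈ 31 mm

For a cylinder r_cr = k/h = 0.24/7.75
r_cr = 31 mm; since the bare radius (23 mm) is below r_cr, adding a thin layer of insulation will *increase* heat loss.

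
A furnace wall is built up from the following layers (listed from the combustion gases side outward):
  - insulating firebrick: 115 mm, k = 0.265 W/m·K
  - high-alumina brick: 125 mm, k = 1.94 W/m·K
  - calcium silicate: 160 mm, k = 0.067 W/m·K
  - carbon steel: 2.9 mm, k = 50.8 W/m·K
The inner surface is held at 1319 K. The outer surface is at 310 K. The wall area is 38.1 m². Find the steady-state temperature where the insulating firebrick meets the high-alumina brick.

Model the wall as resistances in series:
R_insulating firebrick = L/(kA) = 0.115/(0.265×38.1) = 0.01139 K/W
R_high-alumina brick = L/(kA) = 0.125/(1.94×38.1) = 0.001691 K/W
R_calcium silicate = L/(kA) = 0.16/(0.067×38.1) = 0.06268 K/W
R_carbon steel = L/(kA) = 0.0029/(50.8×38.1) = 1.498×10^-6 K/W
R_total = 0.07576 K/W;  Q = ΔT/R_total = 1009/0.07576 = 13320 W
T_interface = T_inner − Q·ΣR(inner→interface) = 1319 − 13300×0.01139

T ≈ 1170 K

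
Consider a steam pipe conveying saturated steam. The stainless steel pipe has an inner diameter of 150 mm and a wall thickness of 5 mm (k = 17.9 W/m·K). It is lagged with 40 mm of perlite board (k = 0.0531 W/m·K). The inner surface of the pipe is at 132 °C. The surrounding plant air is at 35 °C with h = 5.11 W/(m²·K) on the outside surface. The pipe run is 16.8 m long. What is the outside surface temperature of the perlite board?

T ≈ 52.1 °C

Radial resistances (cylindrical: R_cond = ln(r_o/r_i)/(2πkL), R_conv = 1/(h·2πrL)):
R_stainless steel pipe wall = ln(80/75)/(2π×17.9×16.8) = 3.416×10^-5 K/W
R_perlite board = ln(120/80)/(2π×0.0531×16.8) = 0.07234 K/W
R_outer film = 1/(h_o·2πr_oL) = 1/(5.11×2π×0.12×16.8) = 0.01545 K/W
R_total = 0.08782 K/W
Q = ΔT/R_total = 97/0.08782
Q = 1100 W
T_interface = T_inner − Q·ΣR(inner→interface) = 132 − 1100×0.07237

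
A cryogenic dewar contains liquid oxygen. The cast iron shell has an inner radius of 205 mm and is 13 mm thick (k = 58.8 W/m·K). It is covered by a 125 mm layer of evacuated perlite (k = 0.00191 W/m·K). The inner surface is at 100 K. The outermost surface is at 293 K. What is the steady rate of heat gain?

Q ≈ 2.77 W

For a spherical shell R = (1/r₁ − 1/r₂)/(4πk); film R = 1/(h·4πr²). In series:
R_cast iron shell = (1/0.205 − 1/0.218)/(4π×58.8) = 3.937×10^-4 K/W
R_evacuated perlite = (1/0.218 − 1/0.343)/(4π×0.00191) = 69.65 K/W
R_total = 69.65 K/W
Q = ΔT/R_total = 193/69.65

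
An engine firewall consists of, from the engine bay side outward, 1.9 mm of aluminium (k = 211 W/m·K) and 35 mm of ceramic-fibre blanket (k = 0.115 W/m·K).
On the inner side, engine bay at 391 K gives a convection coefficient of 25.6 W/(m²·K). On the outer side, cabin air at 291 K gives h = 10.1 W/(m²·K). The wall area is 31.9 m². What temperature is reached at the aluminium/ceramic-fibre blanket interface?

Model the wall as resistances in series:
R_inner film = 1/(h_i·A) = 1/(25.6×31.9) = 0.001225 K/W
R_aluminium = L/(kA) = 0.0019/(211×31.9) = 2.823×10^-7 K/W
R_ceramic-fibre blanket = L/(kA) = 0.035/(0.115×31.9) = 0.009541 K/W
R_outer film = 1/(h_o·A) = 1/(10.1×31.9) = 0.003104 K/W
R_total = 0.01387 K/W;  Q = ΔT/R_total = 100/0.01387 = 7210 W
T_interface = T_inner − Q·ΣR(inner→interface) = 391 − 7210×0.001225

T ≈ 382 K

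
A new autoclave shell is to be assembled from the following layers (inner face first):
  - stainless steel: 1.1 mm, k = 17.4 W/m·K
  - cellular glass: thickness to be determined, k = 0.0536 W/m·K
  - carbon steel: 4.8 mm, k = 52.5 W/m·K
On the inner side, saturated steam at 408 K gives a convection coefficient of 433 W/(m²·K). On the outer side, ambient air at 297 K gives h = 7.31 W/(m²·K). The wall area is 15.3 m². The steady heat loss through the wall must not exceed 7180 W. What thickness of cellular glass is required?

Model the wall as resistances in series:
R_inner film = 1/(h_i·A) = 1/(433×15.3) = 1.509×10^-4 K/W
R_stainless steel = L/(kA) = 0.0011/(17.4×15.3) = 4.132×10^-6 K/W
R_carbon steel = L/(kA) = 0.0048/(52.5×15.3) = 5.976×10^-6 K/W
R_outer film = 1/(h_o·A) = 1/(7.31×15.3) = 0.008941 K/W
Sum of the known resistances R_other = 0.009102 K/W
Required total resistance R_tot = ΔT/Q_allow = 111/7180 = 0.01546 K/W
R_cellular glass = R_tot − R_other = 0.006357 K/W
L = R·k·A = 0.006357×0.0536×15.3

L ≈ 5.21 mm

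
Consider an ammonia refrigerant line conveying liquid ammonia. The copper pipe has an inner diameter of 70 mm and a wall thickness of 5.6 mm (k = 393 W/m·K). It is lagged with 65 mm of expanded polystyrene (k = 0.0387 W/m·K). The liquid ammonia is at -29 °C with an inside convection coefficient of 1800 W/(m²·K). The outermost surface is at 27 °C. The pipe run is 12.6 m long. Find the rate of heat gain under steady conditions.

Treating each annulus and film as a series resistance:
R_inner film = 1/(h_i·2πr₁L) = 1/(1800×2π×0.035×12.6) = 2.005×10^-4 K/W
R_copper pipe wall = ln(40.6/35)/(2π×393×12.6) = 4.77×10^-6 K/W
R_expanded polystyrene = ln(105.6/40.6)/(2π×0.0387×12.6) = 0.312 K/W
R_total = 0.3122 K/W
Q = ΔT/R_total = 56/0.3122

Q ≈ 179 W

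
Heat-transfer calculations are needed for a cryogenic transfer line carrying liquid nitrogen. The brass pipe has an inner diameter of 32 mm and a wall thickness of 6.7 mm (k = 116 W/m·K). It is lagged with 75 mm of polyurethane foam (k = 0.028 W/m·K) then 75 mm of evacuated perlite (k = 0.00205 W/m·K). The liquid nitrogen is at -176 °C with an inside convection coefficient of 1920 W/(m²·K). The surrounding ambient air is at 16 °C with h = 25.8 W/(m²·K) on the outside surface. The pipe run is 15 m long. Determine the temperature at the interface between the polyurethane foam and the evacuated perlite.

For a radial system each layer contributes R = ln(r_out/r_in)/(2πkL); films add R = 1/(hA).
R_inner film = 1/(h_i·2πr₁L) = 1/(1920×2π×0.016×15) = 3.454×10^-4 K/W
R_brass pipe wall = ln(22.7/16)/(2π×116×15) = 3.199×10^-5 K/W
R_polyurethane foam = ln(97.7/22.7)/(2π×0.028×15) = 0.5531 K/W
R_evacuated perlite = ln(172.7/97.7)/(2π×0.00205×15) = 2.948 K/W
R_outer film = 1/(h_o·2πr_oL) = 1/(25.8×2π×0.1727×15) = 0.002381 K/W
R_total = 3.504 K/W
Q = ΔT/R_total = 192/3.504
Q = 54.8 W
T_interface = T_inner + Q·ΣR(inner→interface) = -176 + 54.8×0.5535

T ≈ -146 °C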